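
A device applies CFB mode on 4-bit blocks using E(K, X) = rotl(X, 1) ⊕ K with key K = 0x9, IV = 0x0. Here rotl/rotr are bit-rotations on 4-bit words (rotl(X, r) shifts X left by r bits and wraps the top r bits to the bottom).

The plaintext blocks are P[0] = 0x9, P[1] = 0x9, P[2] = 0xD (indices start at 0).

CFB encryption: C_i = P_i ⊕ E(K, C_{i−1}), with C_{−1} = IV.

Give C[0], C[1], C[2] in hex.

C[0]: E(K, 0x0) = 0x9; 0x9 ⊕ 0x9 = 0x0.
C[1]: E(K, 0x0) = 0x9; 0x9 ⊕ 0x9 = 0x0.
C[2]: E(K, 0x0) = 0x9; 0xD ⊕ 0x9 = 0x4.

C[0] = 0x0, C[1] = 0x0, C[2] = 0x4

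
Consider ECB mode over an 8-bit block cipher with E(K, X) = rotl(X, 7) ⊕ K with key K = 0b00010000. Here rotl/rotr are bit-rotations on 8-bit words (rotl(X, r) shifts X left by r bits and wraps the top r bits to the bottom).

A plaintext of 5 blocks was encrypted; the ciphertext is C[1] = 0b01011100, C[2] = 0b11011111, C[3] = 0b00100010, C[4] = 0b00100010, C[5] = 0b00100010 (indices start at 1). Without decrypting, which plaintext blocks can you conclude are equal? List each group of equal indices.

ECB encrypts each block independently with the same key, so equal ciphertext blocks imply equal plaintext blocks.
C[3] = C[4] = C[5] = 0b00100010, so P[3] = P[4] = P[5].

P[3] = P[4] = P[5]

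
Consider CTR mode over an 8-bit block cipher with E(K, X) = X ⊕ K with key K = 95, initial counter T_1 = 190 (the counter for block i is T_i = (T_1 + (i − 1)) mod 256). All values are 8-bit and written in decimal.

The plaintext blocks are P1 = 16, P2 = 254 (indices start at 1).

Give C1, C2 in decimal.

CTR encryption: S_i = E(K, T_i) where T_i is the counter for block i; C_i = P_i ⊕ S_i.
C1: T = 190, S = E(K, T) = 225; 16 ⊕ 225 = 241.
C2: T = 191, S = E(K, T) = 224; 254 ⊕ 224 = 30.

C1 = 241, C2 = 30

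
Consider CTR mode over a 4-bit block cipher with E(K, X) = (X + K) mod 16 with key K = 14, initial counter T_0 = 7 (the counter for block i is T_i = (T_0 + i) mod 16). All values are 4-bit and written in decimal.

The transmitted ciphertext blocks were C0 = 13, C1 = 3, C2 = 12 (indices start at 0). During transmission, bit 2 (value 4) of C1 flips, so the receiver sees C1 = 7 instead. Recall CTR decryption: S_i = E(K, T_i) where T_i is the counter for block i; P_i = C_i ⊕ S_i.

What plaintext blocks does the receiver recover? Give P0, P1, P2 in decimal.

Only C1 changed, to 7. In CTR, a change in C_i flips the same bit in P_i only; the keystream is unaffected. Decrypting the received ciphertext:
P0: T = 7, S = E(K, T) = 5; 13 ⊕ 5 = 8.
P1: T = 8, S = E(K, T) = 6; 7 ⊕ 6 = 1.
P2: T = 9, S = E(K, T) = 7; 12 ⊕ 7 = 11.
Blocks that differ from the original plaintext: P1.

P0 = 8, P1 = 1, P2 = 11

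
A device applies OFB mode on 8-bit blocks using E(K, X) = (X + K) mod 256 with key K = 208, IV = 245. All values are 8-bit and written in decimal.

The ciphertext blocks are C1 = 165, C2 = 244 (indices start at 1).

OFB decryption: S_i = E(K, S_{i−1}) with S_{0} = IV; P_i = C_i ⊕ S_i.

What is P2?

P1: S = E(K, 245) = 197; 165 ⊕ 197 = 96.
P2: S = E(K, 197) = 149; 244 ⊕ 149 = 97.

P2 = 97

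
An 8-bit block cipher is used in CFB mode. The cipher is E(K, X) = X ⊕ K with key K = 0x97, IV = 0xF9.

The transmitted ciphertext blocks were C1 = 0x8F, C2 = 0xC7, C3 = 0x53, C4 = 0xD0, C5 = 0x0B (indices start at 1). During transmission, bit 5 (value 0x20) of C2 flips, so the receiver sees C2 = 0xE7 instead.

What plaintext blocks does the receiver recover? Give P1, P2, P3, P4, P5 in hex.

P1 = 0xE1, P2 = 0xFF, P3 = 0x23, P4 = 0x14, P5 = 0x4C

CFB decryption: P_i = C_i ⊕ E(K, C_{i−1}), with C_{0} = IV.
Only C2 changed, to 0xE7. In CFB, a change in C_i flips the same bit in P_i and garbles P_{i+1}. Decrypting the received ciphertext:
P1: E(K, 0xF9) = 0x6E; 0x8F ⊕ 0x6E = 0xE1.
P2: E(K, 0x8F) = 0x18; 0xE7 ⊕ 0x18 = 0xFF.
P3: E(K, 0xE7) = 0x70; 0x53 ⊕ 0x70 = 0x23.
P4: E(K, 0x53) = 0xC4; 0xD0 ⊕ 0xC4 = 0x14.
P5: E(K, 0xD0) = 0x47; 0x0B ⊕ 0x47 = 0x4C.
Blocks that differ from the original plaintext: P2, P3.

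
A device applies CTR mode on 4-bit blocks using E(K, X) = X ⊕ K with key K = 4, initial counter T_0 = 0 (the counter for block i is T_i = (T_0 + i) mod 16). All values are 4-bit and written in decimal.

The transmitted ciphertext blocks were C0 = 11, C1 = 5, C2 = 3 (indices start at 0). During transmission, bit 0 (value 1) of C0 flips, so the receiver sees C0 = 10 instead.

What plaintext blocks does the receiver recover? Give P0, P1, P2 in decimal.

CTR decryption: S_i = E(K, T_i) where T_i is the counter for block i; P_i = C_i ⊕ S_i.
Only C0 changed, to 10. In CTR, a change in C_i flips the same bit in P_i only; the keystream is unaffected. Decrypting the received ciphertext:
P0: T = 0, S = E(K, T) = 4; 10 ⊕ 4 = 14.
P1: T = 1, S = E(K, T) = 5; 5 ⊕ 5 = 0.
P2: T = 2, S = E(K, T) = 6; 3 ⊕ 6 = 5.
Blocks that differ from the original plaintext: P0.

P0 = 14, P1 = 0, P2 = 5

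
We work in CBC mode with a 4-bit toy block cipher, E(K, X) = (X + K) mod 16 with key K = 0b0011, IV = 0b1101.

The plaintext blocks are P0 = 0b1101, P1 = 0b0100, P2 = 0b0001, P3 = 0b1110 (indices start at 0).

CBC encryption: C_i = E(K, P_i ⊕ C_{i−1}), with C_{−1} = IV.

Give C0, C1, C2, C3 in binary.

C0: P0 ⊕ 0b1101 = 0b0000; E(K, 0b0000) = 0b0011.
C1: P1 ⊕ 0b0011 = 0b0111; E(K, 0b0111) = 0b1010.
C2: P2 ⊕ 0b1010 = 0b1011; E(K, 0b1011) = 0b1110.
C3: P3 ⊕ 0b1110 = 0b0000; E(K, 0b0000) = 0b0011.

C0 = 0b0011, C1 = 0b1010, C2 = 0b1110, C3 = 0b0011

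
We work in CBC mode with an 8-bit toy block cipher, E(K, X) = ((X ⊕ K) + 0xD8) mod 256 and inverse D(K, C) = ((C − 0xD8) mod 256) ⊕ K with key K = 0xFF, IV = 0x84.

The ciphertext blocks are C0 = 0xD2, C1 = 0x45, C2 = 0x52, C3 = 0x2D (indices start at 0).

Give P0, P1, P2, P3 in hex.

CBC decryption: P_i = D(K, C_i) ⊕ C_{i−1}, with C_{−1} = IV.
P0: D(K, 0xD2) = 0x05; 0x05 ⊕ 0x84 = 0x81.
P1: D(K, 0x45) = 0x92; 0x92 ⊕ 0xD2 = 0x40.
P2: D(K, 0x52) = 0x85; 0x85 ⊕ 0x45 = 0xC0.
P3: D(K, 0x2D) = 0xAA; 0xAA ⊕ 0x52 = 0xF8.

P0 = 0x81, P1 = 0x40, P2 = 0xC0, P3 = 0xF8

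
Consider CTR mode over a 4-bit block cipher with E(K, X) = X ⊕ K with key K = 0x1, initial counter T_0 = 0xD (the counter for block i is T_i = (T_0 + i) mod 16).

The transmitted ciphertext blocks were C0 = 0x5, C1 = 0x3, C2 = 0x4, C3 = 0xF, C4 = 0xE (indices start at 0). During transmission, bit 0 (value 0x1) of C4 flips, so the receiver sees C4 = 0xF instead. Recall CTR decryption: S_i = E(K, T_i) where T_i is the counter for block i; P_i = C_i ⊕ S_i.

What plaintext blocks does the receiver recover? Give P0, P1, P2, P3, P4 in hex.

P0 = 0x9, P1 = 0xC, P2 = 0xA, P3 = 0xE, P4 = 0xF

Only C4 changed, to 0xF. In CTR, a change in C_i flips the same bit in P_i only; the keystream is unaffected. Decrypting the received ciphertext:
P0: T = 0xD, S = E(K, T) = 0xC; 0x5 ⊕ 0xC = 0x9.
P1: T = 0xE, S = E(K, T) = 0xF; 0x3 ⊕ 0xF = 0xC.
P2: T = 0xF, S = E(K, T) = 0xE; 0x4 ⊕ 0xE = 0xA.
P3: T = 0x0, S = E(K, T) = 0x1; 0xF ⊕ 0x1 = 0xE.
P4: T = 0x1, S = E(K, T) = 0x0; 0xF ⊕ 0x0 = 0xF.
Blocks that differ from the original plaintext: P4.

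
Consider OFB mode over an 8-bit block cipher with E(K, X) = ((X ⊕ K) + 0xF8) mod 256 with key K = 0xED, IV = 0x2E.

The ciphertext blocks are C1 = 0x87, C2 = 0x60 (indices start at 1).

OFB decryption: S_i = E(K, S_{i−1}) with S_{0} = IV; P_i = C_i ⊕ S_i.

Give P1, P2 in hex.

P1 = 0x3C, P2 = 0x2E

P1: S = E(K, 0x2E) = 0xBB; 0x87 ⊕ 0xBB = 0x3C.
P2: S = E(K, 0xBB) = 0x4E; 0x60 ⊕ 0x4E = 0x2E.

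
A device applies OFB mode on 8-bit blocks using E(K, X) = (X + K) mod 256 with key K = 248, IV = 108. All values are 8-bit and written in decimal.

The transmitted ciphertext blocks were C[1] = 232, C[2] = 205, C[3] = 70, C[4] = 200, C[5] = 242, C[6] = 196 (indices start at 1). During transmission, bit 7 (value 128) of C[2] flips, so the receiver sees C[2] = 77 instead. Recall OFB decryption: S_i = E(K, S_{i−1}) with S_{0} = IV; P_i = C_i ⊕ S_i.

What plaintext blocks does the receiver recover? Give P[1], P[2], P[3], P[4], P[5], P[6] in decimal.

P[1] = 140, P[2] = 17, P[3] = 18, P[4] = 132, P[5] = 182, P[6] = 248

Only C[2] changed, to 77. In OFB, a change in C_i flips the same bit in P_i only; the keystream is unaffected. Decrypting the received ciphertext:
P[1]: S = E(K, 108) = 100; 232 ⊕ 100 = 140.
P[2]: S = E(K, 100) = 92; 77 ⊕ 92 = 17.
P[3]: S = E(K, 92) = 84; 70 ⊕ 84 = 18.
P[4]: S = E(K, 84) = 76; 200 ⊕ 76 = 132.
P[5]: S = E(K, 76) = 68; 242 ⊕ 68 = 182.
P[6]: S = E(K, 68) = 60; 196 ⊕ 60 = 248.
Blocks that differ from the original plaintext: P[2].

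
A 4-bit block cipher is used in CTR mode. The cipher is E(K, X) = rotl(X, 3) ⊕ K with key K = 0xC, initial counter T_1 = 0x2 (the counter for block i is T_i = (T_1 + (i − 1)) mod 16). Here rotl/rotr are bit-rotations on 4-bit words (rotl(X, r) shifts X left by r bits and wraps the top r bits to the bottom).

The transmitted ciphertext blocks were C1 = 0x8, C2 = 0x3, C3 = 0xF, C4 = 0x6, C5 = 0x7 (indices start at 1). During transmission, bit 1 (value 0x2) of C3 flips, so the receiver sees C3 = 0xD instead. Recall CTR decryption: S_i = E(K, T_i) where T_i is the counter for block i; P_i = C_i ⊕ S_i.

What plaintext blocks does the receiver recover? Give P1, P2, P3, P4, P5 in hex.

P1 = 0x5, P2 = 0x6, P3 = 0x3, P4 = 0x0, P5 = 0x8

Only C3 changed, to 0xD. In CTR, a change in C_i flips the same bit in P_i only; the keystream is unaffected. Decrypting the received ciphertext:
P1: T = 0x2, S = E(K, T) = 0xD; 0x8 ⊕ 0xD = 0x5.
P2: T = 0x3, S = E(K, T) = 0x5; 0x3 ⊕ 0x5 = 0x6.
P3: T = 0x4, S = E(K, T) = 0xE; 0xD ⊕ 0xE = 0x3.
P4: T = 0x5, S = E(K, T) = 0x6; 0x6 ⊕ 0x6 = 0x0.
P5: T = 0x6, S = E(K, T) = 0xF; 0x7 ⊕ 0xF = 0x8.
Blocks that differ from the original plaintext: P3.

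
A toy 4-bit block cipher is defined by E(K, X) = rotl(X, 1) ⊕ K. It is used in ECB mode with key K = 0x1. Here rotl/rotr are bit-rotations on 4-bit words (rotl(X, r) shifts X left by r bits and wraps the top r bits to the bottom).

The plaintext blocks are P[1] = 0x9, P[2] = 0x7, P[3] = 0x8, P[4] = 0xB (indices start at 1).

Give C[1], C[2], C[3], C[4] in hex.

C[1] = 0x2, C[2] = 0xF, C[3] = 0x0, C[4] = 0x6

ECB encryption: C_i = E(K, P_i).
C[1]: E(K, 0x9) = 0x2.
C[2]: E(K, 0x7) = 0xF.
C[3]: E(K, 0x8) = 0x0.
C[4]: E(K, 0xB) = 0x6.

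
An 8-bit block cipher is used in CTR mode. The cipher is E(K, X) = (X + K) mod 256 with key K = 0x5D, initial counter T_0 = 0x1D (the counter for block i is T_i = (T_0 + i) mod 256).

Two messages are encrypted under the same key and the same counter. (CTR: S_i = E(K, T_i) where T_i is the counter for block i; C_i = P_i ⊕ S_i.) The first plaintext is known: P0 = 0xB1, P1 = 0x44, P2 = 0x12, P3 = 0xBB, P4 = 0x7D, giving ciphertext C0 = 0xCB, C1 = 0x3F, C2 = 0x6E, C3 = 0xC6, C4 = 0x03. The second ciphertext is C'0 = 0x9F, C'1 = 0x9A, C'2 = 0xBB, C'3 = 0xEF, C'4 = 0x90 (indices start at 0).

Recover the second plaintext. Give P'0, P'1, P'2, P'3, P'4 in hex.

P'0 = 0xE5, P'1 = 0xE1, P'2 = 0xC7, P'3 = 0x92, P'4 = 0xEE

In CTR with a reused counter, both messages share the same keystream S_i, so C_i ⊕ C'_i = P_i ⊕ P'_i and thus P'_i = P_i ⊕ C_i ⊕ C'_i.
P'0: 0xB1 ⊕ 0xCB ⊕ 0x9F = 0xE5.
P'1: 0x44 ⊕ 0x3F ⊕ 0x9A = 0xE1.
P'2: 0x12 ⊕ 0x6E ⊕ 0xBB = 0xC7.
P'3: 0xBB ⊕ 0xC6 ⊕ 0xEF = 0x92.
P'4: 0x7D ⊕ 0x03 ⊕ 0x90 = 0xEE.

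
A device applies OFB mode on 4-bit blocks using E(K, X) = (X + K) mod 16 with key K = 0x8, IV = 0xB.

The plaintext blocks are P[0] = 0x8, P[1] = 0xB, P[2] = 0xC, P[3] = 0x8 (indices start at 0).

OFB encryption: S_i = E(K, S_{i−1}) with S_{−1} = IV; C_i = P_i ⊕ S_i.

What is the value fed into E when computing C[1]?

0x3

C[0]: S = E(K, 0xB) = 0x3; 0x8 ⊕ 0x3 = 0xB.
C[1]: S = E(K, 0x3) = 0xB; 0xB ⊕ 0xB = 0x0.
So the input to E for block [1] is 0x3.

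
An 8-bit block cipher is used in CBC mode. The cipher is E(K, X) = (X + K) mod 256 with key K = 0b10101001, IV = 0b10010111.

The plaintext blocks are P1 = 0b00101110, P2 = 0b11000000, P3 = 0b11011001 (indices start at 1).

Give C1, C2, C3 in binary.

C1 = 0b01100010, C2 = 0b01001011, C3 = 0b00111011

CBC encryption: C_i = E(K, P_i ⊕ C_{i−1}), with C_{0} = IV.
C1: P1 ⊕ 0b10010111 = 0b10111001; E(K, 0b10111001) = 0b01100010.
C2: P2 ⊕ 0b01100010 = 0b10100010; E(K, 0b10100010) = 0b01001011.
C3: P3 ⊕ 0b01001011 = 0b10010010; E(K, 0b10010010) = 0b00111011.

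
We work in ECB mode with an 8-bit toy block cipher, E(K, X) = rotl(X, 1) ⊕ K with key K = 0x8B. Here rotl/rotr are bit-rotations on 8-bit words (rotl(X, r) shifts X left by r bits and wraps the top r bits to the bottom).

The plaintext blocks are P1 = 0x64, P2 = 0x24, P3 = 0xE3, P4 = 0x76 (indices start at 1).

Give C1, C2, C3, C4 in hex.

ECB encryption: C_i = E(K, P_i).
C1: E(K, 0x64) = 0x43.
C2: E(K, 0x24) = 0xC3.
C3: E(K, 0xE3) = 0x4C.
C4: E(K, 0x76) = 0x67.

C1 = 0x43, C2 = 0xC3, C3 = 0x4C, C4 = 0x67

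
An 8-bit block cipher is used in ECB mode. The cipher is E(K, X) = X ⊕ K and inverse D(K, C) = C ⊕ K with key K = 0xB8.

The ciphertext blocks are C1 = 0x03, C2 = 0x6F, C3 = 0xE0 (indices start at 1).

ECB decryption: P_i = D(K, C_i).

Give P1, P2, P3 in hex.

P1 = 0xBB, P2 = 0xD7, P3 = 0x58

P1: D(K, 0x03) = 0xBB.
P2: D(K, 0x6F) = 0xD7.
P3: D(K, 0xE0) = 0x58.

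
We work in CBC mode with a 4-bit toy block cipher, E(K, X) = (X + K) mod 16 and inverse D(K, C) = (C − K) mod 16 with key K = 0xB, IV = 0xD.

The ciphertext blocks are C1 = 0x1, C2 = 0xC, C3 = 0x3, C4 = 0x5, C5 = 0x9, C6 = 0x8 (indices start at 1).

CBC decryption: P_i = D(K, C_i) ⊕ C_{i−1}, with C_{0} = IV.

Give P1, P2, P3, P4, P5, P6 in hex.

P1 = 0xB, P2 = 0x0, P3 = 0x4, P4 = 0x9, P5 = 0xB, P6 = 0x4

P1: D(K, 0x1) = 0x6; 0x6 ⊕ 0xD = 0xB.
P2: D(K, 0xC) = 0x1; 0x1 ⊕ 0x1 = 0x0.
P3: D(K, 0x3) = 0x8; 0x8 ⊕ 0xC = 0x4.
P4: D(K, 0x5) = 0xA; 0xA ⊕ 0x3 = 0x9.
P5: D(K, 0x9) = 0xE; 0xE ⊕ 0x5 = 0xB.
P6: D(K, 0x8) = 0xD; 0xD ⊕ 0x9 = 0x4.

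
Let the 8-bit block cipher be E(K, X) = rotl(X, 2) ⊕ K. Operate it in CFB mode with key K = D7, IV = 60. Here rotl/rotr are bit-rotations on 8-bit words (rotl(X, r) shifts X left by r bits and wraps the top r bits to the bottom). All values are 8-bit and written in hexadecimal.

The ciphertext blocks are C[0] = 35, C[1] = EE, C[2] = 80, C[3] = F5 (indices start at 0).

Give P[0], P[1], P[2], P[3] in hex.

CFB decryption: P_i = C_i ⊕ E(K, C_{i−1}), with C_{−1} = IV.
P[0]: E(K, 60) = 56; 35 ⊕ 56 = 63.
P[1]: E(K, 35) = 03; EE ⊕ 03 = ED.
P[2]: E(K, EE) = 6C; 80 ⊕ 6C = EC.
P[3]: E(K, 80) = D5; F5 ⊕ D5 = 20.

P[0] = 63, P[1] = ED, P[2] = EC, P[3] = 20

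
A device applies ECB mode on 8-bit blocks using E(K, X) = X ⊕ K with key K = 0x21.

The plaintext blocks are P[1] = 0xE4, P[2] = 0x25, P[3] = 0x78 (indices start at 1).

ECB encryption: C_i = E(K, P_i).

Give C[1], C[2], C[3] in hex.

C[1]: E(K, 0xE4) = 0xC5.
C[2]: E(K, 0x25) = 0x04.
C[3]: E(K, 0x78) = 0x59.

C[1] = 0xC5, C[2] = 0x04, C[3] = 0x59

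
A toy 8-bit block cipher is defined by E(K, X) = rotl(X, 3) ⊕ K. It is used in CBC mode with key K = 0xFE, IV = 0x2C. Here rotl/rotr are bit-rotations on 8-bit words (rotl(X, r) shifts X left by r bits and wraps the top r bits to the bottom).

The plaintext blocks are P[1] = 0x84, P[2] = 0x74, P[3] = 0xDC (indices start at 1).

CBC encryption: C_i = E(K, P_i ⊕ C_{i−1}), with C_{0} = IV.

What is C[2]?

C[1]: P[1] ⊕ 0x2C = 0xA8; E(K, 0xA8) = 0xBB.
C[2]: P[2] ⊕ 0xBB = 0xCF; E(K, 0xCF) = 0x80.

C[2] = 0x80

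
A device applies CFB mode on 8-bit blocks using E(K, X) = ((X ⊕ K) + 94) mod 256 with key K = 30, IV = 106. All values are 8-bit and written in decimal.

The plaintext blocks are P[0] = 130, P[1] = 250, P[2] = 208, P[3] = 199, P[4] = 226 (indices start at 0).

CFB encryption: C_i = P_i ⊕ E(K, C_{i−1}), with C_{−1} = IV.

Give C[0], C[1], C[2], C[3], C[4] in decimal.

C[0]: E(K, 106) = 210; 130 ⊕ 210 = 80.
C[1]: E(K, 80) = 172; 250 ⊕ 172 = 86.
C[2]: E(K, 86) = 166; 208 ⊕ 166 = 118.
C[3]: E(K, 118) = 198; 199 ⊕ 198 = 1.
C[4]: E(K, 1) = 125; 226 ⊕ 125 = 159.

C[0] = 80, C[1] = 86, C[2] = 118, C[3] = 1, C[4] = 159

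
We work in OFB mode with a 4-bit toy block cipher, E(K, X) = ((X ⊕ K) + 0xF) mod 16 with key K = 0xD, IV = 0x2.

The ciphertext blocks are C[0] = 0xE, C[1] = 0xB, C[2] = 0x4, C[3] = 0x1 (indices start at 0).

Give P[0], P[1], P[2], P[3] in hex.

OFB decryption: S_i = E(K, S_{i−1}) with S_{−1} = IV; P_i = C_i ⊕ S_i.
P[0]: S = E(K, 0x2) = 0xE; 0xE ⊕ 0xE = 0x0.
P[1]: S = E(K, 0xE) = 0x2; 0xB ⊕ 0x2 = 0x9.
P[2]: S = E(K, 0x2) = 0xE; 0x4 ⊕ 0xE = 0xA.
P[3]: S = E(K, 0xE) = 0x2; 0x1 ⊕ 0x2 = 0x3.

P[0] = 0x0, P[1] = 0x9, P[2] = 0xA, P[3] = 0x3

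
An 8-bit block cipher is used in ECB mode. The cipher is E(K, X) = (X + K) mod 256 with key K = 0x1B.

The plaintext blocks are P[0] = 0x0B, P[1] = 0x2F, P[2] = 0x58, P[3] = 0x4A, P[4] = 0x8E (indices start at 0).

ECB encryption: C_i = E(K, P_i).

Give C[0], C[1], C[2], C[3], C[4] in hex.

C[0]: E(K, 0x0B) = 0x26.
C[1]: E(K, 0x2F) = 0x4A.
C[2]: E(K, 0x58) = 0x73.
C[3]: E(K, 0x4A) = 0x65.
C[4]: E(K, 0x8E) = 0xA9.

C[0] = 0x26, C[1] = 0x4A, C[2] = 0x73, C[3] = 0x65, C[4] = 0xA9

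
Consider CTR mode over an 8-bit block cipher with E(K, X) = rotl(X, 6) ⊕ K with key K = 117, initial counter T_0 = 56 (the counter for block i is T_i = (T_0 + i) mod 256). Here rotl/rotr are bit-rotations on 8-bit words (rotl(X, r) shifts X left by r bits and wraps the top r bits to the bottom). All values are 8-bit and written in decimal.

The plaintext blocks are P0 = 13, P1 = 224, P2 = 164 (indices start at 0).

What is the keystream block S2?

CTR encryption: S_i = E(K, T_i) where T_i is the counter for block i; C_i = P_i ⊕ S_i.
C0: T = 56, S = E(K, T) = 123; 13 ⊕ 123 = 118.
C1: T = 57, S = E(K, T) = 59; 224 ⊕ 59 = 219.
C2: T = 58, S = E(K, T) = 251; 164 ⊕ 251 = 95.
So S2 = 251.

251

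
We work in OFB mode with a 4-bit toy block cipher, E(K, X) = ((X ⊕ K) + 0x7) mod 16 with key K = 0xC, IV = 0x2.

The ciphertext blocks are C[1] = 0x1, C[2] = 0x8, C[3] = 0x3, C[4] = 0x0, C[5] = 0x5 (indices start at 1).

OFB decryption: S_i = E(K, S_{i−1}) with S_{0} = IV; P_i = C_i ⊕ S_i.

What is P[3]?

P[1]: S = E(K, 0x2) = 0x5; 0x1 ⊕ 0x5 = 0x4.
P[2]: S = E(K, 0x5) = 0x0; 0x8 ⊕ 0x0 = 0x8.
P[3]: S = E(K, 0x0) = 0x3; 0x3 ⊕ 0x3 = 0x0.

P[3] = 0x0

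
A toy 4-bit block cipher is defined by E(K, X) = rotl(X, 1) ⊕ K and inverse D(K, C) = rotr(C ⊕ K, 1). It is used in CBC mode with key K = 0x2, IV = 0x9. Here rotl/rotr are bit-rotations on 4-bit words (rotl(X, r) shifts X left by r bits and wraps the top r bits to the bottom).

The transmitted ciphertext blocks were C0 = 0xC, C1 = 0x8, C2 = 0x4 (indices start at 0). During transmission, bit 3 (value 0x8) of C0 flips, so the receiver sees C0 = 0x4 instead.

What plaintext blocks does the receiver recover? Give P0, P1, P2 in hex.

CBC decryption: P_i = D(K, C_i) ⊕ C_{i−1}, with C_{−1} = IV.
Only C0 changed, to 0x4. In CBC, a change in C_i garbles P_i and flips the same bit in P_{i+1}. Decrypting the received ciphertext:
P0: D(K, 0x4) = 0x3; 0x3 ⊕ 0x9 = 0xA.
P1: D(K, 0x8) = 0x5; 0x5 ⊕ 0x4 = 0x1.
P2: D(K, 0x4) = 0x3; 0x3 ⊕ 0x8 = 0xB.
Blocks that differ from the original plaintext: P0, P1.

P0 = 0xA, P1 = 0x1, P2 = 0xB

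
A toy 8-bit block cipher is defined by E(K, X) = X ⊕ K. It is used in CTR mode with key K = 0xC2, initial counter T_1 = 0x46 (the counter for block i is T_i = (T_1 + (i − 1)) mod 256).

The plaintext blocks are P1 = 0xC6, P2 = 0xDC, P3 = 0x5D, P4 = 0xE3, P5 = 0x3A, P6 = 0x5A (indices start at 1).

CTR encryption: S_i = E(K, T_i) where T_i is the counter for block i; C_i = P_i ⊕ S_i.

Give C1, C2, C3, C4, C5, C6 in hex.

C1 = 0x42, C2 = 0x59, C3 = 0xD7, C4 = 0x68, C5 = 0xB2, C6 = 0xD3

C1: T = 0x46, S = E(K, T) = 0x84; 0xC6 ⊕ 0x84 = 0x42.
C2: T = 0x47, S = E(K, T) = 0x85; 0xDC ⊕ 0x85 = 0x59.
C3: T = 0x48, S = E(K, T) = 0x8A; 0x5D ⊕ 0x8A = 0xD7.
C4: T = 0x49, S = E(K, T) = 0x8B; 0xE3 ⊕ 0x8B = 0x68.
C5: T = 0x4A, S = E(K, T) = 0x88; 0x3A ⊕ 0x88 = 0xB2.
C6: T = 0x4B, S = E(K, T) = 0x89; 0x5A ⊕ 0x89 = 0xD3.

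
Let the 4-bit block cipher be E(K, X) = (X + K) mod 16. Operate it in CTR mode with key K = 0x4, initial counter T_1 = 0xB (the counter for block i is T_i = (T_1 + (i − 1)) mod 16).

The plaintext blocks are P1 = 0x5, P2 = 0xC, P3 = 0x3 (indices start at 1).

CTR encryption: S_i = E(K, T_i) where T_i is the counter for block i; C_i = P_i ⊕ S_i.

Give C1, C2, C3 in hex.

C1: T = 0xB, S = E(K, T) = 0xF; 0x5 ⊕ 0xF = 0xA.
C2: T = 0xC, S = E(K, T) = 0x0; 0xC ⊕ 0x0 = 0xC.
C3: T = 0xD, S = E(K, T) = 0x1; 0x3 ⊕ 0x1 = 0x2.

C1 = 0xA, C2 = 0xC, C3 = 0x2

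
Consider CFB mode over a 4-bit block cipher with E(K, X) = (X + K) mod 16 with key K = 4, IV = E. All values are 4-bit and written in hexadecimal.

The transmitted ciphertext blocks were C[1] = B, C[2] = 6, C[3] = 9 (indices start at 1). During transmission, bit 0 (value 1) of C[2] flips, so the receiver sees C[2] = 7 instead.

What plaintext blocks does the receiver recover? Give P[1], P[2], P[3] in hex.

P[1] = 9, P[2] = 8, P[3] = 2

CFB decryption: P_i = C_i ⊕ E(K, C_{i−1}), with C_{0} = IV.
Only C[2] changed, to 7. In CFB, a change in C_i flips the same bit in P_i and garbles P_{i+1}. Decrypting the received ciphertext:
P[1]: E(K, E) = 2; B ⊕ 2 = 9.
P[2]: E(K, B) = F; 7 ⊕ F = 8.
P[3]: E(K, 7) = B; 9 ⊕ B = 2.
Blocks that differ from the original plaintext: P[2], P[3].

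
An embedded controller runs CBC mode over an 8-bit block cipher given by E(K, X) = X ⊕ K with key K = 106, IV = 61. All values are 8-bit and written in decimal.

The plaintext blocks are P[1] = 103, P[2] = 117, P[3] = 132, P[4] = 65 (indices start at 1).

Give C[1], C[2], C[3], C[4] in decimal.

C[1] = 48, C[2] = 47, C[3] = 193, C[4] = 234

CBC encryption: C_i = E(K, P_i ⊕ C_{i−1}), with C_{0} = IV.
C[1]: P[1] ⊕ 61 = 90; E(K, 90) = 48.
C[2]: P[2] ⊕ 48 = 69; E(K, 69) = 47.
C[3]: P[3] ⊕ 47 = 171; E(K, 171) = 193.
C[4]: P[4] ⊕ 193 = 128; E(K, 128) = 234.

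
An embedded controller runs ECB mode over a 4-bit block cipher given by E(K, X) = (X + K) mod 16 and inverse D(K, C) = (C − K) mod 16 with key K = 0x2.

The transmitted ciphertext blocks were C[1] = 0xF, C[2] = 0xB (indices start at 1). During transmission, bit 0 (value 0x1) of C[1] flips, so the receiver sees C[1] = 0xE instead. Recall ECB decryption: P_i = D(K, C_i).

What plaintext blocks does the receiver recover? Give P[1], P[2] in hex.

P[1] = 0xC, P[2] = 0x9

Only C[1] changed, to 0xE. In ECB, a change in C_i affects only P_i. Decrypting the received ciphertext:
P[1]: D(K, 0xE) = 0xC.
P[2]: D(K, 0xB) = 0x9.
Blocks that differ from the original plaintext: P[1].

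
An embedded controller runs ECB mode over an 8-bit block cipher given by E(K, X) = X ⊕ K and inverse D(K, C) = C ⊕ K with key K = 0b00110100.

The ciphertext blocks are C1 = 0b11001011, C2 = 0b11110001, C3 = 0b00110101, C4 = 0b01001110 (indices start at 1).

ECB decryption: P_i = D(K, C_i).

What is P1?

P1: D(K, 0b11001011) = 0b11111111.

P1 = 0b11111111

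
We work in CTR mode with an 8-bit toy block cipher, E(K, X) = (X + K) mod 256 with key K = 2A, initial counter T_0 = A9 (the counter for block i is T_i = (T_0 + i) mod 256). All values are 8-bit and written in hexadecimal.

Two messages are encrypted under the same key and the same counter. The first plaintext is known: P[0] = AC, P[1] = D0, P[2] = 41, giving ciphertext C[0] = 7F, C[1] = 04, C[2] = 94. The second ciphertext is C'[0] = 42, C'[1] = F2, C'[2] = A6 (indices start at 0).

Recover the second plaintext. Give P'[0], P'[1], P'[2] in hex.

In CTR with a reused counter, both messages share the same keystream S_i, so C_i ⊕ C'_i = P_i ⊕ P'_i and thus P'_i = P_i ⊕ C_i ⊕ C'_i.
P'[0]: AC ⊕ 7F ⊕ 42 = 91.
P'[1]: D0 ⊕ 04 ⊕ F2 = 26.
P'[2]: 41 ⊕ 94 ⊕ A6 = 73.

P'[0] = 91, P'[1] = 26, P'[2] = 73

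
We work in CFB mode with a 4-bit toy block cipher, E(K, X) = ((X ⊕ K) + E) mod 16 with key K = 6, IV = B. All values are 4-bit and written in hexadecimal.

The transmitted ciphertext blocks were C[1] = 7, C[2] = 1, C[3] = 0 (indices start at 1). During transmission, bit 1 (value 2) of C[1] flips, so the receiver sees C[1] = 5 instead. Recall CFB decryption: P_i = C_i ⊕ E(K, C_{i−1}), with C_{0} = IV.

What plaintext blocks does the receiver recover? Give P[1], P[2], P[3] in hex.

Only C[1] changed, to 5. In CFB, a change in C_i flips the same bit in P_i and garbles P_{i+1}. Decrypting the received ciphertext:
P[1]: E(K, B) = B; 5 ⊕ B = E.
P[2]: E(K, 5) = 1; 1 ⊕ 1 = 0.
P[3]: E(K, 1) = 5; 0 ⊕ 5 = 5.
Blocks that differ from the original plaintext: P[1], P[2].

P[1] = E, P[2] = 0, P[3] = 5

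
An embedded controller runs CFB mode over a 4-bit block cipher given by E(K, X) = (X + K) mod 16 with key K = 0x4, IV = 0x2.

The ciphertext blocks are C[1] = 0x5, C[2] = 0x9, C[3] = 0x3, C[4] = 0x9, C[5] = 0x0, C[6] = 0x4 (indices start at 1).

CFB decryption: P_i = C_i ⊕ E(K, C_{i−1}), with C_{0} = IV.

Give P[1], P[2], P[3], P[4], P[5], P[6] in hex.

P[1]: E(K, 0x2) = 0x6; 0x5 ⊕ 0x6 = 0x3.
P[2]: E(K, 0x5) = 0x9; 0x9 ⊕ 0x9 = 0x0.
P[3]: E(K, 0x9) = 0xD; 0x3 ⊕ 0xD = 0xE.
P[4]: E(K, 0x3) = 0x7; 0x9 ⊕ 0x7 = 0xE.
P[5]: E(K, 0x9) = 0xD; 0x0 ⊕ 0xD = 0xD.
P[6]: E(K, 0x0) = 0x4; 0x4 ⊕ 0x4 = 0x0.

P[1] = 0x3, P[2] = 0x0, P[3] = 0xE, P[4] = 0xE, P[5] = 0xD, P[6] = 0x0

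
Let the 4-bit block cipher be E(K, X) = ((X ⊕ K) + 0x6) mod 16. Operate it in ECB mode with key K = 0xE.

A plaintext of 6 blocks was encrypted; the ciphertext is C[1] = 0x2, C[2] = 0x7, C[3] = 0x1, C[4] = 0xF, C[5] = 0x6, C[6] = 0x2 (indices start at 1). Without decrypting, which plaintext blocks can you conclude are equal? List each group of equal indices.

ECB encrypts each block independently with the same key, so equal ciphertext blocks imply equal plaintext blocks.
C[1] = C[6] = 0x2, so P[1] = P[6].

P[1] = P[6]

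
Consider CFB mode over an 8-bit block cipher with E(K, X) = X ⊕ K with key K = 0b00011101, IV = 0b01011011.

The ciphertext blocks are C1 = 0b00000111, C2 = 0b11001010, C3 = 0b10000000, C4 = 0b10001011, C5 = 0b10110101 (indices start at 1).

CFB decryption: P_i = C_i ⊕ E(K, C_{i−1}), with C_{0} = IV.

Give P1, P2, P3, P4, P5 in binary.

P1 = 0b01000001, P2 = 0b11010000, P3 = 0b01010111, P4 = 0b00010110, P5 = 0b00100011

P1: E(K, 0b01011011) = 0b01000110; 0b00000111 ⊕ 0b01000110 = 0b01000001.
P2: E(K, 0b00000111) = 0b00011010; 0b11001010 ⊕ 0b00011010 = 0b11010000.
P3: E(K, 0b11001010) = 0b11010111; 0b10000000 ⊕ 0b11010111 = 0b01010111.
P4: E(K, 0b10000000) = 0b10011101; 0b10001011 ⊕ 0b10011101 = 0b00010110.
P5: E(K, 0b10001011) = 0b10010110; 0b10110101 ⊕ 0b10010110 = 0b00100011.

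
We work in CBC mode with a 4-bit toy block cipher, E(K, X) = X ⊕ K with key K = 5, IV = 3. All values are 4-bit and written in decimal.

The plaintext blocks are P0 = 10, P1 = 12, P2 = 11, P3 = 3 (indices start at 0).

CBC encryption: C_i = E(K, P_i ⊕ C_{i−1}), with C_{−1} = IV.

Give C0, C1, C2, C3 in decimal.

C0: P0 ⊕ 3 = 9; E(K, 9) = 12.
C1: P1 ⊕ 12 = 0; E(K, 0) = 5.
C2: P2 ⊕ 5 = 14; E(K, 14) = 11.
C3: P3 ⊕ 11 = 8; E(K, 8) = 13.

C0 = 12, C1 = 5, C2 = 11, C3 = 13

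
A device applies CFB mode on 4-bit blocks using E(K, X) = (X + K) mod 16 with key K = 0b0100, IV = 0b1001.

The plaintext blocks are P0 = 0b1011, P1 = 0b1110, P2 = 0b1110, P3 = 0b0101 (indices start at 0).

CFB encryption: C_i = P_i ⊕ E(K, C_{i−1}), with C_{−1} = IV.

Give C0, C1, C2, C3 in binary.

C0: E(K, 0b1001) = 0b1101; 0b1011 ⊕ 0b1101 = 0b0110.
C1: E(K, 0b0110) = 0b1010; 0b1110 ⊕ 0b1010 = 0b0100.
C2: E(K, 0b0100) = 0b1000; 0b1110 ⊕ 0b1000 = 0b0110.
C3: E(K, 0b0110) = 0b1010; 0b0101 ⊕ 0b1010 = 0b1111.

C0 = 0b0110, C1 = 0b0100, C2 = 0b0110, C3 = 0b1111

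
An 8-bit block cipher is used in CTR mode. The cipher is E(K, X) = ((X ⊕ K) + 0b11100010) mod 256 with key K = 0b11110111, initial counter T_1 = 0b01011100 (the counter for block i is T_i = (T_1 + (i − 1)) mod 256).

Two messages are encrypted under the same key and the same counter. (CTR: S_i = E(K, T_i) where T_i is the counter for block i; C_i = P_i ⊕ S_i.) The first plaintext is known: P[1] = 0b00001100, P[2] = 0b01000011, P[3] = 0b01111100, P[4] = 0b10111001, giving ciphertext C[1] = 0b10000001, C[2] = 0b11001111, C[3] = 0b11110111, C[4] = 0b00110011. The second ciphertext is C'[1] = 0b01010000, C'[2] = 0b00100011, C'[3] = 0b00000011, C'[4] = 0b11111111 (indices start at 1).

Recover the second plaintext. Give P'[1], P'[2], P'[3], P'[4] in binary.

In CTR with a reused counter, both messages share the same keystream S_i, so C_i ⊕ C'_i = P_i ⊕ P'_i and thus P'_i = P_i ⊕ C_i ⊕ C'_i.
P'[1]: 0b00001100 ⊕ 0b10000001 ⊕ 0b01010000 = 0b11011101.
P'[2]: 0b01000011 ⊕ 0b11001111 ⊕ 0b00100011 = 0b10101111.
P'[3]: 0b01111100 ⊕ 0b11110111 ⊕ 0b00000011 = 0b10001000.
P'[4]: 0b10111001 ⊕ 0b00110011 ⊕ 0b11111111 = 0b01110101.

P'[1] = 0b11011101, P'[2] = 0b10101111, P'[3] = 0b10001000, P'[4] = 0b01110101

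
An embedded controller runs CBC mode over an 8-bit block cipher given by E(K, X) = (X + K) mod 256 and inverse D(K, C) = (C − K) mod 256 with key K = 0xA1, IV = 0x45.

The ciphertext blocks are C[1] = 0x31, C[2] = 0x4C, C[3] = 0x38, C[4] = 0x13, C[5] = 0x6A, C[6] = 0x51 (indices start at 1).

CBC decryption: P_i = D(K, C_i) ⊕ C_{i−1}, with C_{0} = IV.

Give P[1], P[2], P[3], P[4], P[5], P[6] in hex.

P[1]: D(K, 0x31) = 0x90; 0x90 ⊕ 0x45 = 0xD5.
P[2]: D(K, 0x4C) = 0xAB; 0xAB ⊕ 0x31 = 0x9A.
P[3]: D(K, 0x38) = 0x97; 0x97 ⊕ 0x4C = 0xDB.
P[4]: D(K, 0x13) = 0x72; 0x72 ⊕ 0x38 = 0x4A.
P[5]: D(K, 0x6A) = 0xC9; 0xC9 ⊕ 0x13 = 0xDA.
P[6]: D(K, 0x51) = 0xB0; 0xB0 ⊕ 0x6A = 0xDA.

P[1] = 0xD5, P[2] = 0x9A, P[3] = 0xDB, P[4] = 0x4A, P[5] = 0xDA, P[6] = 0xDA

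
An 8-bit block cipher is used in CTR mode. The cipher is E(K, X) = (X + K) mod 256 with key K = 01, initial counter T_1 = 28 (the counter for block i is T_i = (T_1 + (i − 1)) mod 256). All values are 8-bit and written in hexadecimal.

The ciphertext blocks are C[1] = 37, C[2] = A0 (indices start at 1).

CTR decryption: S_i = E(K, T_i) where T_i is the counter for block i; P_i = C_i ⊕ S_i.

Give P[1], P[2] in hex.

P[1]: T = 28, S = E(K, T) = 29; 37 ⊕ 29 = 1E.
P[2]: T = 29, S = E(K, T) = 2A; A0 ⊕ 2A = 8A.

P[1] = 1E, P[2] = 8A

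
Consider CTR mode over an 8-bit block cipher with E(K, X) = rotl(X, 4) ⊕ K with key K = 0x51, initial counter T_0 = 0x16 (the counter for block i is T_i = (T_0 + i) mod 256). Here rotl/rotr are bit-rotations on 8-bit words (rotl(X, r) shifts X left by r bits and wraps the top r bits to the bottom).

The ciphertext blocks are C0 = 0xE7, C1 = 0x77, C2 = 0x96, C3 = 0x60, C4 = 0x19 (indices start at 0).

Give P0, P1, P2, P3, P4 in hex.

CTR decryption: S_i = E(K, T_i) where T_i is the counter for block i; P_i = C_i ⊕ S_i.
P0: T = 0x16, S = E(K, T) = 0x30; 0xE7 ⊕ 0x30 = 0xD7.
P1: T = 0x17, S = E(K, T) = 0x20; 0x77 ⊕ 0x20 = 0x57.
P2: T = 0x18, S = E(K, T) = 0xD0; 0x96 ⊕ 0xD0 = 0x46.
P3: T = 0x19, S = E(K, T) = 0xC0; 0x60 ⊕ 0xC0 = 0xA0.
P4: T = 0x1A, S = E(K, T) = 0xF0; 0x19 ⊕ 0xF0 = 0xE9.

P0 = 0xD7, P1 = 0x57, P2 = 0x46, P3 = 0xA0, P4 = 0xE9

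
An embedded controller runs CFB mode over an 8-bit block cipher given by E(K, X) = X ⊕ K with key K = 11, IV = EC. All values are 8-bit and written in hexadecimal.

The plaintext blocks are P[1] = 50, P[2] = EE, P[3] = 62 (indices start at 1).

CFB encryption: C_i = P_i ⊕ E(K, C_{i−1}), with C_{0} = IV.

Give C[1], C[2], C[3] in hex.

C[1] = AD, C[2] = 52, C[3] = 21

C[1]: E(K, EC) = FD; 50 ⊕ FD = AD.
C[2]: E(K, AD) = BC; EE ⊕ BC = 52.
C[3]: E(K, 52) = 43; 62 ⊕ 43 = 21.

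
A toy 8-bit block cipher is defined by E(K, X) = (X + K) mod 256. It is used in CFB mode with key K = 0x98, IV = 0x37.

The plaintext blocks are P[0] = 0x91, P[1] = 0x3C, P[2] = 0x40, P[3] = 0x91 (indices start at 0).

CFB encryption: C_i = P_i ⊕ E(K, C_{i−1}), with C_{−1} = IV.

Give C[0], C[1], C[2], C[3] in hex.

C[0]: E(K, 0x37) = 0xCF; 0x91 ⊕ 0xCF = 0x5E.
C[1]: E(K, 0x5E) = 0xF6; 0x3C ⊕ 0xF6 = 0xCA.
C[2]: E(K, 0xCA) = 0x62; 0x40 ⊕ 0x62 = 0x22.
C[3]: E(K, 0x22) = 0xBA; 0x91 ⊕ 0xBA = 0x2B.

C[0] = 0x5E, C[1] = 0xCA, C[2] = 0x22, C[3] = 0x2B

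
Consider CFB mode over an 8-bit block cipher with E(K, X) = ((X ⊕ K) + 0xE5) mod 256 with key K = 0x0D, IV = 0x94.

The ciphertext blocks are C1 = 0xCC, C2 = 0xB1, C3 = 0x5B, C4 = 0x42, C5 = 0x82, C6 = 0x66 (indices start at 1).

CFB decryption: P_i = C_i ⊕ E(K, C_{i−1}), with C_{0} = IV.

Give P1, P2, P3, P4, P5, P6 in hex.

P1: E(K, 0x94) = 0x7E; 0xCC ⊕ 0x7E = 0xB2.
P2: E(K, 0xCC) = 0xA6; 0xB1 ⊕ 0xA6 = 0x17.
P3: E(K, 0xB1) = 0xA1; 0x5B ⊕ 0xA1 = 0xFA.
P4: E(K, 0x5B) = 0x3B; 0x42 ⊕ 0x3B = 0x79.
P5: E(K, 0x42) = 0x34; 0x82 ⊕ 0x34 = 0xB6.
P6: E(K, 0x82) = 0x74; 0x66 ⊕ 0x74 = 0x12.

P1 = 0xB2, P2 = 0x17, P3 = 0xFA, P4 = 0x79, P5 = 0xB6, P6 = 0x12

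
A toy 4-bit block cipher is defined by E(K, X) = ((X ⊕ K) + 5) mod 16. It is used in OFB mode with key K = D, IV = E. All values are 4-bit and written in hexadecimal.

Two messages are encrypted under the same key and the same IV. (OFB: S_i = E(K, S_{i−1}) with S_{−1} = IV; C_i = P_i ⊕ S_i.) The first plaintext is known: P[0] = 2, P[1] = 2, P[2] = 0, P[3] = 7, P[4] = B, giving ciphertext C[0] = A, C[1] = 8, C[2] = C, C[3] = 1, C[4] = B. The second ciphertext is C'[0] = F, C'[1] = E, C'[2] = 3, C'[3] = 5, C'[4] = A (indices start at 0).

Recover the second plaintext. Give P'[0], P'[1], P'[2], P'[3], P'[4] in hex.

P'[0] = 7, P'[1] = 4, P'[2] = F, P'[3] = 3, P'[4] = A

In OFB with a reused IV, both messages share the same keystream S_i, so C_i ⊕ C'_i = P_i ⊕ P'_i and thus P'_i = P_i ⊕ C_i ⊕ C'_i.
P'[0]: 2 ⊕ A ⊕ F = 7.
P'[1]: 2 ⊕ 8 ⊕ E = 4.
P'[2]: 0 ⊕ C ⊕ 3 = F.
P'[3]: 7 ⊕ 1 ⊕ 5 = 3.
P'[4]: B ⊕ B ⊕ A = A.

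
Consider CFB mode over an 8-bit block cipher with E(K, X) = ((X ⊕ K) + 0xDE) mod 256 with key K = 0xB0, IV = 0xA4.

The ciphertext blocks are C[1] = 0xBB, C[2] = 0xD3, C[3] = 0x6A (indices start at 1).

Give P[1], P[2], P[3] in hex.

P[1] = 0x49, P[2] = 0x3A, P[3] = 0x2B

CFB decryption: P_i = C_i ⊕ E(K, C_{i−1}), with C_{0} = IV.
P[1]: E(K, 0xA4) = 0xF2; 0xBB ⊕ 0xF2 = 0x49.
P[2]: E(K, 0xBB) = 0xE9; 0xD3 ⊕ 0xE9 = 0x3A.
P[3]: E(K, 0xD3) = 0x41; 0x6A ⊕ 0x41 = 0x2B.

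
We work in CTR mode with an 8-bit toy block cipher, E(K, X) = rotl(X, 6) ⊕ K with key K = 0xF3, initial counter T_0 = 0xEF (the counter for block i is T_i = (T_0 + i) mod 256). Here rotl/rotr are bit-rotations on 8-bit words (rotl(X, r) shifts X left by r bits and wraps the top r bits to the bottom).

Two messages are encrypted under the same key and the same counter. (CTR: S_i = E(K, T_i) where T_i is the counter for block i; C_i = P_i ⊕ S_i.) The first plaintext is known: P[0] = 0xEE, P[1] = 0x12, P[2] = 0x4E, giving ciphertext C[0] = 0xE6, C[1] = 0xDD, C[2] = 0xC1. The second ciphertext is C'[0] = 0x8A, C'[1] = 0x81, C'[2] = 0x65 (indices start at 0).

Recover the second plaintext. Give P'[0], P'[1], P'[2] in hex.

P'[0] = 0x82, P'[1] = 0x4E, P'[2] = 0xEA

In CTR with a reused counter, both messages share the same keystream S_i, so C_i ⊕ C'_i = P_i ⊕ P'_i and thus P'_i = P_i ⊕ C_i ⊕ C'_i.
P'[0]: 0xEE ⊕ 0xE6 ⊕ 0x8A = 0x82.
P'[1]: 0x12 ⊕ 0xDD ⊕ 0x81 = 0x4E.
P'[2]: 0x4E ⊕ 0xC1 ⊕ 0x65 = 0xEA.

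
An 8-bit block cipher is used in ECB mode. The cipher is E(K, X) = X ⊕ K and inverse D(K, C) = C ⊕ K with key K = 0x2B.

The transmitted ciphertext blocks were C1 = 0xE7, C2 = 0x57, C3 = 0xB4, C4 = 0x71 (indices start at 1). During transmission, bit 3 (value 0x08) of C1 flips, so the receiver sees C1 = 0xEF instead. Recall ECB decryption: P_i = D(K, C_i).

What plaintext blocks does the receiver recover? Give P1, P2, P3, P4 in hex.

Only C1 changed, to 0xEF. In ECB, a change in C_i affects only P_i. Decrypting the received ciphertext:
P1: D(K, 0xEF) = 0xC4.
P2: D(K, 0x57) = 0x7C.
P3: D(K, 0xB4) = 0x9F.
P4: D(K, 0x71) = 0x5A.
Blocks that differ from the original plaintext: P1.

P1 = 0xC4, P2 = 0x7C, P3 = 0x9F, P4 = 0x5A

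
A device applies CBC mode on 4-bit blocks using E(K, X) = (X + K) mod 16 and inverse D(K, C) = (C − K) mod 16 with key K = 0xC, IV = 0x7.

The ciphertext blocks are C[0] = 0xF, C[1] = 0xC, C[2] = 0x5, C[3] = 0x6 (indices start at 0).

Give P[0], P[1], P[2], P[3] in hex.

CBC decryption: P_i = D(K, C_i) ⊕ C_{i−1}, with C_{−1} = IV.
P[0]: D(K, 0xF) = 0x3; 0x3 ⊕ 0x7 = 0x4.
P[1]: D(K, 0xC) = 0x0; 0x0 ⊕ 0xF = 0xF.
P[2]: D(K, 0x5) = 0x9; 0x9 ⊕ 0xC = 0x5.
P[3]: D(K, 0x6) = 0xA; 0xA ⊕ 0x5 = 0xF.

P[0] = 0x4, P[1] = 0xF, P[2] = 0x5, P[3] = 0xF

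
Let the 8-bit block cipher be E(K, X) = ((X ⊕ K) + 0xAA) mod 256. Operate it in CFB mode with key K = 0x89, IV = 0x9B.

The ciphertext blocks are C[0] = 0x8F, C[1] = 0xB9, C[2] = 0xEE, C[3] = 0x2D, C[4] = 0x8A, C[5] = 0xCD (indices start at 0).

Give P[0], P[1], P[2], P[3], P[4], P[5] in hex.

CFB decryption: P_i = C_i ⊕ E(K, C_{i−1}), with C_{−1} = IV.
P[0]: E(K, 0x9B) = 0xBC; 0x8F ⊕ 0xBC = 0x33.
P[1]: E(K, 0x8F) = 0xB0; 0xB9 ⊕ 0xB0 = 0x09.
P[2]: E(K, 0xB9) = 0xDA; 0xEE ⊕ 0xDA = 0x34.
P[3]: E(K, 0xEE) = 0x11; 0x2D ⊕ 0x11 = 0x3C.
P[4]: E(K, 0x2D) = 0x4E; 0x8A ⊕ 0x4E = 0xC4.
P[5]: E(K, 0x8A) = 0xAD; 0xCD ⊕ 0xAD = 0x60.

P[0] = 0x33, P[1] = 0x09, P[2] = 0x34, P[3] = 0x3C, P[4] = 0xC4, P[5] = 0x60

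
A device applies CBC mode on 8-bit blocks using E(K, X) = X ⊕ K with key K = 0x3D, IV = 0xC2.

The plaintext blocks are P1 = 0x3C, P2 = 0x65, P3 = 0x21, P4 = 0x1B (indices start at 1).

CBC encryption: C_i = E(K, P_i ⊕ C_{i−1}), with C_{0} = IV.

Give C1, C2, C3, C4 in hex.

C1 = 0xC3, C2 = 0x9B, C3 = 0x87, C4 = 0xA1

C1: P1 ⊕ 0xC2 = 0xFE; E(K, 0xFE) = 0xC3.
C2: P2 ⊕ 0xC3 = 0xA6; E(K, 0xA6) = 0x9B.
C3: P3 ⊕ 0x9B = 0xBA; E(K, 0xBA) = 0x87.
C4: P4 ⊕ 0x87 = 0x9C; E(K, 0x9C) = 0xA1.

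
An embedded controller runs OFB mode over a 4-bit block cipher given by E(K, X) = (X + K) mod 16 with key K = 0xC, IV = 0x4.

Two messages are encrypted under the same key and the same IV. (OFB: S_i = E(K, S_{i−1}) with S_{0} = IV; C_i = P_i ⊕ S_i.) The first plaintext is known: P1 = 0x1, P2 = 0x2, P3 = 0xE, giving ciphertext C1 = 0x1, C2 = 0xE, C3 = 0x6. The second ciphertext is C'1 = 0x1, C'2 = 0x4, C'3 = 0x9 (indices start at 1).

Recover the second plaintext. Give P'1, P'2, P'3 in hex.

In OFB with a reused IV, both messages share the same keystream S_i, so C_i ⊕ C'_i = P_i ⊕ P'_i and thus P'_i = P_i ⊕ C_i ⊕ C'_i.
P'1: 0x1 ⊕ 0x1 ⊕ 0x1 = 0x1.
P'2: 0x2 ⊕ 0xE ⊕ 0x4 = 0x8.
P'3: 0xE ⊕ 0x6 ⊕ 0x9 = 0x1.

P'1 = 0x1, P'2 = 0x8, P'3 = 0x1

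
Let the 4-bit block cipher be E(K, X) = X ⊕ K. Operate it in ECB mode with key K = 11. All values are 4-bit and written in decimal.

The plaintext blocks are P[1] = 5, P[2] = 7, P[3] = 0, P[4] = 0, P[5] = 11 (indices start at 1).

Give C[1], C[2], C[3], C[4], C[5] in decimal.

ECB encryption: C_i = E(K, P_i).
C[1]: E(K, 5) = 14.
C[2]: E(K, 7) = 12.
C[3]: E(K, 0) = 11.
C[4]: E(K, 0) = 11.
C[5]: E(K, 11) = 0.

C[1] = 14, C[2] = 12, C[3] = 11, C[4] = 11, C[5] = 0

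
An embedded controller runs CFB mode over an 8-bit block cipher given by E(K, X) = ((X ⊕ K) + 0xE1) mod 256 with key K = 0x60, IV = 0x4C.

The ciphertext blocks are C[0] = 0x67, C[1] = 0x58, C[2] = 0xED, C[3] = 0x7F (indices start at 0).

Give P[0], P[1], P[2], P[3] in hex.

CFB decryption: P_i = C_i ⊕ E(K, C_{i−1}), with C_{−1} = IV.
P[0]: E(K, 0x4C) = 0x0D; 0x67 ⊕ 0x0D = 0x6A.
P[1]: E(K, 0x67) = 0xE8; 0x58 ⊕ 0xE8 = 0xB0.
P[2]: E(K, 0x58) = 0x19; 0xED ⊕ 0x19 = 0xF4.
P[3]: E(K, 0xED) = 0x6E; 0x7F ⊕ 0x6E = 0x11.

P[0] = 0x6A, P[1] = 0xB0, P[2] = 0xF4, P[3] = 0x11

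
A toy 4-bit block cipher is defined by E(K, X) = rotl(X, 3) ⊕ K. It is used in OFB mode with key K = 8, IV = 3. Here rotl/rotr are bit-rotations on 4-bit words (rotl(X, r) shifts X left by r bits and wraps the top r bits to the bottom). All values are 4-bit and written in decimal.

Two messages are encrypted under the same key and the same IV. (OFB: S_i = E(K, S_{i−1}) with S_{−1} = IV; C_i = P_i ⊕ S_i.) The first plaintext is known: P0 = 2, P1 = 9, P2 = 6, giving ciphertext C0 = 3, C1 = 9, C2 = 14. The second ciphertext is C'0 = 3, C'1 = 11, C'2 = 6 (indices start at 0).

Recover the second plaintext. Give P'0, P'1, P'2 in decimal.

P'0 = 2, P'1 = 11, P'2 = 14

In OFB with a reused IV, both messages share the same keystream S_i, so C_i ⊕ C'_i = P_i ⊕ P'_i and thus P'_i = P_i ⊕ C_i ⊕ C'_i.
P'0: 2 ⊕ 3 ⊕ 3 = 2.
P'1: 9 ⊕ 9 ⊕ 11 = 11.
P'2: 6 ⊕ 14 ⊕ 6 = 14.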